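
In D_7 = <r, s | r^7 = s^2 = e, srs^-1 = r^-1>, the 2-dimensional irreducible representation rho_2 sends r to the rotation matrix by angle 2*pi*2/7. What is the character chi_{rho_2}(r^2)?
chi_{rho_2}(r^2) = 2*cos(2*pi*2*2/7) = -2*cos(pi/7)

Derivation: rho_2(r^2) is rotation by angle 2*pi*2*2/7, whose trace is 2*cos(2*pi*2*2/7) = -2*cos(pi/7).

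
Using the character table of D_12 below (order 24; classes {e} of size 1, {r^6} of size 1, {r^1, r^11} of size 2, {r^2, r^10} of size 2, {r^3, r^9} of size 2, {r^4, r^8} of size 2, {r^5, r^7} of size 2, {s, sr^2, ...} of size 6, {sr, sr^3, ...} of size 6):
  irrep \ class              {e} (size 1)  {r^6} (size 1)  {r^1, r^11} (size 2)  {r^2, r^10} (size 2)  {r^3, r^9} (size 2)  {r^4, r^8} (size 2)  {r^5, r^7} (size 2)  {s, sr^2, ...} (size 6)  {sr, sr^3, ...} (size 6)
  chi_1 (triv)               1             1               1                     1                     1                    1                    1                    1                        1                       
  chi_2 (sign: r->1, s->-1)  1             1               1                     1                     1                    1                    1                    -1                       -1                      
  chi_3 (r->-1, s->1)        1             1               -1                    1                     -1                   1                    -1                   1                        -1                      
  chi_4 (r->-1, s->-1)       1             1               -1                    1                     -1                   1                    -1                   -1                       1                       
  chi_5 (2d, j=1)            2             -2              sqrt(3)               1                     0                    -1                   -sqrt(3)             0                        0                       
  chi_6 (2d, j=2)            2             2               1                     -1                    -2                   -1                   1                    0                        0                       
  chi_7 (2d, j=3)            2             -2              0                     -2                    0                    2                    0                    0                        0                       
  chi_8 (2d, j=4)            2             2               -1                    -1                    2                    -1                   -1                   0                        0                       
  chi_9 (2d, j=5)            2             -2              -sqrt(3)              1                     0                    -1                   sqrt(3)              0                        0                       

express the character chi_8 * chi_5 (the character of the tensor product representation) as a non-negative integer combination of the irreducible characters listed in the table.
chi_8 tensor chi_5 = chi_7 + chi_9 (all other irreducibles have multiplicity 0).

Reasoning: The character of a tensor product is the pointwise product (chi_8 * chi_5)(C) = chi_8(C) * chi_5(C):
  {e}: (2)*(2), {r^6}: (2)*(-2), {r^1, r^11}: (-1)*(sqrt(3)), {r^2, r^10}: (-1)*(1), {r^3, r^9}: (2)*(0), {r^4, r^8}: (-1)*(-1), {r^5, r^7}: (-1)*(-sqrt(3)), {s, sr^2, ...}: (0)*(0), {sr, sr^3, ...}: (0)*(0)
so (chi_8 * chi_5) takes values
  {e} -> 4, {r^6} -> -4, {r^1, r^11} -> -sqrt(3), {r^2, r^10} -> -1, {r^3, r^9} -> 0, {r^4, r^8} -> 1, {r^5, r^7} -> sqrt(3), {s, sr^2, ...} -> 0, {sr, sr^3, ...} -> 0.
Now take the inner product of this character with each irreducible chi from the table, <chi_8*chi_5, chi> = (1/24) sum_C |C| (chi_8*chi_5)(C) conj(chi(C)):
  <chi_8*chi_5, chi_1> = (1/24)[1*(4)*conj(1) + 1*(-4)*conj(1) + 2*(-sqrt(3))*conj(1) + 2*(-1)*conj(1) + 2*(0)*conj(1) + 2*(1)*conj(1) + 2*(sqrt(3))*conj(1) + 6*(0)*conj(1) + 6*(0)*conj(1)]
      = (1/24)[(4) + (-4) + (-2*sqrt(3)) + (-2) + (0) + (2) + (2*sqrt(3)) + (0) + (0)] = 0/24 = 0
  <chi_8*chi_5, chi_2> = (1/24)[1*(4)*conj(1) + 1*(-4)*conj(1) + 2*(-sqrt(3))*conj(1) + 2*(-1)*conj(1) + 2*(0)*conj(1) + 2*(1)*conj(1) + 2*(sqrt(3))*conj(1) + 6*(0)*conj(-1) + 6*(0)*conj(-1)]
      = (1/24)[(4) + (-4) + (-2*sqrt(3)) + (-2) + (0) + (2) + (2*sqrt(3)) + (0) + (0)] = 0/24 = 0
  <chi_8*chi_5, chi_3> = (1/24)[1*(4)*conj(1) + 1*(-4)*conj(1) + 2*(-sqrt(3))*conj(-1) + 2*(-1)*conj(1) + 2*(0)*conj(-1) + 2*(1)*conj(1) + 2*(sqrt(3))*conj(-1) + 6*(0)*conj(1) + 6*(0)*conj(-1)]
      = (1/24)[(4) + (-4) + (2*sqrt(3)) + (-2) + (0) + (2) + (-2*sqrt(3)) + (0) + (0)] = 0/24 = 0
  <chi_8*chi_5, chi_4> = (1/24)[1*(4)*conj(1) + 1*(-4)*conj(1) + 2*(-sqrt(3))*conj(-1) + 2*(-1)*conj(1) + 2*(0)*conj(-1) + 2*(1)*conj(1) + 2*(sqrt(3))*conj(-1) + 6*(0)*conj(-1) + 6*(0)*conj(1)]
      = (1/24)[(4) + (-4) + (2*sqrt(3)) + (-2) + (0) + (2) + (-2*sqrt(3)) + (0) + (0)] = 0/24 = 0
  <chi_8*chi_5, chi_5> = (1/24)[1*(4)*conj(2) + 1*(-4)*conj(-2) + 2*(-sqrt(3))*conj(sqrt(3)) + 2*(-1)*conj(1) + 2*(0)*conj(0) + 2*(1)*conj(-1) + 2*(sqrt(3))*conj(-sqrt(3)) + 6*(0)*conj(0) + 6*(0)*conj(0)]
      = (1/24)[(8) + (8) + (-6) + (-2) + (0) + (-2) + (-6) + (0) + (0)] = 0/24 = 0
  <chi_8*chi_5, chi_6> = (1/24)[1*(4)*conj(2) + 1*(-4)*conj(2) + 2*(-sqrt(3))*conj(1) + 2*(-1)*conj(-1) + 2*(0)*conj(-2) + 2*(1)*conj(-1) + 2*(sqrt(3))*conj(1) + 6*(0)*conj(0) + 6*(0)*conj(0)]
      = (1/24)[(8) + (-8) + (-2*sqrt(3)) + (2) + (0) + (-2) + (2*sqrt(3)) + (0) + (0)] = 0/24 = 0
  <chi_8*chi_5, chi_7> = (1/24)[1*(4)*conj(2) + 1*(-4)*conj(-2) + 2*(-sqrt(3))*conj(0) + 2*(-1)*conj(-2) + 2*(0)*conj(0) + 2*(1)*conj(2) + 2*(sqrt(3))*conj(0) + 6*(0)*conj(0) + 6*(0)*conj(0)]
      = (1/24)[(8) + (8) + (0) + (4) + (0) + (4) + (0) + (0) + (0)] = 24/24 = 1
  <chi_8*chi_5, chi_8> = (1/24)[1*(4)*conj(2) + 1*(-4)*conj(2) + 2*(-sqrt(3))*conj(-1) + 2*(-1)*conj(-1) + 2*(0)*conj(2) + 2*(1)*conj(-1) + 2*(sqrt(3))*conj(-1) + 6*(0)*conj(0) + 6*(0)*conj(0)]
      = (1/24)[(8) + (-8) + (2*sqrt(3)) + (2) + (0) + (-2) + (-2*sqrt(3)) + (0) + (0)] = 0/24 = 0
  <chi_8*chi_5, chi_9> = (1/24)[1*(4)*conj(2) + 1*(-4)*conj(-2) + 2*(-sqrt(3))*conj(-sqrt(3)) + 2*(-1)*conj(1) + 2*(0)*conj(0) + 2*(1)*conj(-1) + 2*(sqrt(3))*conj(sqrt(3)) + 6*(0)*conj(0) + 6*(0)*conj(0)]
      = (1/24)[(8) + (8) + (6) + (-2) + (0) + (-2) + (6) + (0) + (0)] = 24/24 = 1
Hence the multiplicities are chi_7: 1, chi_9: 1. Dimension check: dim(chi_8)*dim(chi_5) = 2*2 = 4 and sum (mult * dim) = 1*2 + 1*2 = 4.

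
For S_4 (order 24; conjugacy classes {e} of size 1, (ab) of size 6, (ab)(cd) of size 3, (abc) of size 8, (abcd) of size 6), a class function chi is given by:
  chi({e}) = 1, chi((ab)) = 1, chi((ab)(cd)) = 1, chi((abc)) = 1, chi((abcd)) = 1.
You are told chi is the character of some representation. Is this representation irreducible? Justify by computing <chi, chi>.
Irreducible: <chi, chi> = 1.

Explanation: <chi, chi> = (1/|G|) sum_C |C| * |chi(C)|^2 = (1/24)[1*|1|^2 + 6*|1|^2 + 3*|1|^2 + 8*|1|^2 + 6*|1|^2]
  = (1/24)[(1) + (6) + (3) + (8) + (6)] = 24/24 = 1.
A character is irreducible iff <chi, chi> = 1, so this representation is irreducible.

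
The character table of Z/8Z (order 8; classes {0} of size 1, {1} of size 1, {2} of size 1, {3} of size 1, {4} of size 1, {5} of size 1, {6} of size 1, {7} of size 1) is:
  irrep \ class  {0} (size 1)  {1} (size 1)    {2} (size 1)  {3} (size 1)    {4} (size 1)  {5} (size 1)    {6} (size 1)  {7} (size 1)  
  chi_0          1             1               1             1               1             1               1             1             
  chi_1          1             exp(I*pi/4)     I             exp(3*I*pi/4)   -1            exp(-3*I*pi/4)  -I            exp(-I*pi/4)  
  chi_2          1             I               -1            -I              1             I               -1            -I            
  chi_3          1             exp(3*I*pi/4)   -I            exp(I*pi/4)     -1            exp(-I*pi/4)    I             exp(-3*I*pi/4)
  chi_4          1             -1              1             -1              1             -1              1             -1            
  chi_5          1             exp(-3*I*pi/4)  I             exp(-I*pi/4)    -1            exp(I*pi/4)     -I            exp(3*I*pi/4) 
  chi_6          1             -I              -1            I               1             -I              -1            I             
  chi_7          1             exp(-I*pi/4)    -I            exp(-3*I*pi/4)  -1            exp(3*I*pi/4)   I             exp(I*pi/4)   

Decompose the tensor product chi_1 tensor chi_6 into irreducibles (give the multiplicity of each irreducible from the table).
chi_1 tensor chi_6 = chi_7 (all other irreducibles have multiplicity 0).

Reasoning: The character of a tensor product is the pointwise product (chi_1 * chi_6)(C) = chi_1(C) * chi_6(C):
  {0}: (1)*(1), {1}: (exp(I*pi/4))*(-I), {2}: (I)*(-1), {3}: (exp(3*I*pi/4))*(I), {4}: (-1)*(1), {5}: (exp(-3*I*pi/4))*(-I), {6}: (-I)*(-1), {7}: (exp(-I*pi/4))*(I)
so (chi_1 * chi_6) takes values
  {0} -> 1, {1} -> -exp(3*I*pi/4), {2} -> -I, {3} -> exp(-3*I*pi/4), {4} -> -1, {5} -> -exp(-I*pi/4), {6} -> I, {7} -> exp(I*pi/4).
Now take the inner product of this character with each irreducible chi from the table, <chi_1*chi_6, chi> = (1/8) sum_C |C| (chi_1*chi_6)(C) conj(chi(C)):
  <chi_1*chi_6, chi_0> = (1/8)[1*(1)*conj(1) + 1*(-exp(3*I*pi/4))*conj(1) + 1*(-I)*conj(1) + 1*(exp(-3*I*pi/4))*conj(1) + 1*(-1)*conj(1) + 1*(-exp(-I*pi/4))*conj(1) + 1*(I)*conj(1) + 1*(exp(I*pi/4))*conj(1)]
      = (1/8)[(1) + (-exp(3*I*pi/4)) + (-I) + (exp(-3*I*pi/4)) + (-1) + (-exp(-I*pi/4)) + (I) + (exp(I*pi/4))] = 0/8 = 0
  <chi_1*chi_6, chi_1> = (1/8)[1*(1)*conj(1) + 1*(-exp(3*I*pi/4))*conj(exp(I*pi/4)) + 1*(-I)*conj(I) + 1*(exp(-3*I*pi/4))*conj(exp(3*I*pi/4)) + 1*(-1)*conj(-1) + 1*(-exp(-I*pi/4))*conj(exp(-3*I*pi/4)) + 1*(I)*conj(-I) + 1*(exp(I*pi/4))*conj(exp(-I*pi/4))]
      = (1/8)[(1) + (-I) + (-1) + (I) + (1) + (-I) + (-1) + (I)] = 0/8 = 0
  <chi_1*chi_6, chi_2> = (1/8)[1*(1)*conj(1) + 1*(-exp(3*I*pi/4))*conj(I) + 1*(-I)*conj(-1) + 1*(exp(-3*I*pi/4))*conj(-I) + 1*(-1)*conj(1) + 1*(-exp(-I*pi/4))*conj(I) + 1*(I)*conj(-1) + 1*(exp(I*pi/4))*conj(-I)]
      = (1/8)[(1) + (exp(-3*I*pi/4)) + (I) + (exp(-I*pi/4)) + (-1) + (exp(I*pi/4)) + (-I) + (exp(3*I*pi/4))] = 0/8 = 0
  <chi_1*chi_6, chi_3> = (1/8)[1*(1)*conj(1) + 1*(-exp(3*I*pi/4))*conj(exp(3*I*pi/4)) + 1*(-I)*conj(-I) + 1*(exp(-3*I*pi/4))*conj(exp(I*pi/4)) + 1*(-1)*conj(-1) + 1*(-exp(-I*pi/4))*conj(exp(-I*pi/4)) + 1*(I)*conj(I) + 1*(exp(I*pi/4))*conj(exp(-3*I*pi/4))]
      = (1/8)[(1) + (-1) + (1) + (-1) + (1) + (-1) + (1) + (-1)] = 0/8 = 0
  <chi_1*chi_6, chi_4> = (1/8)[1*(1)*conj(1) + 1*(-exp(3*I*pi/4))*conj(-1) + 1*(-I)*conj(1) + 1*(exp(-3*I*pi/4))*conj(-1) + 1*(-1)*conj(1) + 1*(-exp(-I*pi/4))*conj(-1) + 1*(I)*conj(1) + 1*(exp(I*pi/4))*conj(-1)]
      = (1/8)[(1) + (exp(3*I*pi/4)) + (-I) + (-exp(-3*I*pi/4)) + (-1) + (exp(-I*pi/4)) + (I) + (-exp(I*pi/4))] = 0/8 = 0
  <chi_1*chi_6, chi_5> = (1/8)[1*(1)*conj(1) + 1*(-exp(3*I*pi/4))*conj(exp(-3*I*pi/4)) + 1*(-I)*conj(I) + 1*(exp(-3*I*pi/4))*conj(exp(-I*pi/4)) + 1*(-1)*conj(-1) + 1*(-exp(-I*pi/4))*conj(exp(I*pi/4)) + 1*(I)*conj(-I) + 1*(exp(I*pi/4))*conj(exp(3*I*pi/4))]
      = (1/8)[(1) + (I) + (-1) + (-I) + (1) + (I) + (-1) + (-I)] = 0/8 = 0
  <chi_1*chi_6, chi_6> = (1/8)[1*(1)*conj(1) + 1*(-exp(3*I*pi/4))*conj(-I) + 1*(-I)*conj(-1) + 1*(exp(-3*I*pi/4))*conj(I) + 1*(-1)*conj(1) + 1*(-exp(-I*pi/4))*conj(-I) + 1*(I)*conj(-1) + 1*(exp(I*pi/4))*conj(I)]
      = (1/8)[(1) + (-exp(-3*I*pi/4)) + (I) + (-exp(-I*pi/4)) + (-1) + (-exp(I*pi/4)) + (-I) + (-exp(3*I*pi/4))] = 0/8 = 0
  <chi_1*chi_6, chi_7> = (1/8)[1*(1)*conj(1) + 1*(-exp(3*I*pi/4))*conj(exp(-I*pi/4)) + 1*(-I)*conj(-I) + 1*(exp(-3*I*pi/4))*conj(exp(-3*I*pi/4)) + 1*(-1)*conj(-1) + 1*(-exp(-I*pi/4))*conj(exp(3*I*pi/4)) + 1*(I)*conj(I) + 1*(exp(I*pi/4))*conj(exp(I*pi/4))]
      = (1/8)[(1) + (1) + (1) + (1) + (1) + (1) + (1) + (1)] = 8/8 = 1
(Exp terms are combined using exp(i*s)*conj(exp(i*t)) = exp(i*(s-t)), and sums of them are collapsed using the identity that for every m > 1 the m distinct m-th roots of unity sum to 0, e.g. 1 + exp(2*I*pi/3) + exp(-2*I*pi/3) = 0.)
Hence the multiplicities are chi_7: 1. Dimension check: dim(chi_1)*dim(chi_6) = 1*1 = 1 and sum (mult * dim) = 1*1 = 1.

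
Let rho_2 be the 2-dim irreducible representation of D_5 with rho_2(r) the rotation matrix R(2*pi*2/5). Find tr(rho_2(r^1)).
chi_{rho_2}(r^1) = 2*cos(2*pi*2*1/5) = -sqrt(5)/2 - 1/2

Argument: rho_2(r^1) is rotation by angle 2*pi*2*1/5, whose trace is 2*cos(2*pi*2*1/5) = -sqrt(5)/2 - 1/2.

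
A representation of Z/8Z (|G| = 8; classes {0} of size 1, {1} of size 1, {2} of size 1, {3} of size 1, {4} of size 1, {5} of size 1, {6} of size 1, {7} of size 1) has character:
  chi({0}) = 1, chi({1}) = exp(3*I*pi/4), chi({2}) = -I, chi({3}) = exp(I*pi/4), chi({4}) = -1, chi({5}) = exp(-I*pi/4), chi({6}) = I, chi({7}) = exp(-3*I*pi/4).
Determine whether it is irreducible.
Irreducible: <chi, chi> = 1.

Details: <chi, chi> = (1/|G|) sum_C |C| * |chi(C)|^2 = (1/8)[1*|1|^2 + 1*|exp(3*I*pi/4)|^2 + 1*|-I|^2 + 1*|exp(I*pi/4)|^2 + 1*|-1|^2 + 1*|exp(-I*pi/4)|^2 + 1*|I|^2 + 1*|exp(-3*I*pi/4)|^2]
  = (1/8)[(1) + (1) + (1) + (1) + (1) + (1) + (1) + (1)] = 8/8 = 1.
(Exp terms are combined using exp(i*s)*conj(exp(i*t)) = exp(i*(s-t)), and sums of them are collapsed using the identity that for every m > 1 the m distinct m-th roots of unity sum to 0, e.g. 1 + exp(2*I*pi/3) + exp(-2*I*pi/3) = 0.)
A character is irreducible iff <chi, chi> = 1, so this representation is irreducible.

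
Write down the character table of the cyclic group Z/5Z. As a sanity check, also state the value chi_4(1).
Character table of Z/5Z (irreps indexed chi_0,...,chi_4 with chi_k(m) = zeta_5^(k*m), zeta_5 = exp(2*pi*i/5)):
  irrep \ class  {0} (size 1)  {1} (size 1)    {2} (size 1)    {3} (size 1)    {4} (size 1)  
  chi_0          1             1               1               1               1             
  chi_1          1             exp(2*I*pi/5)   exp(4*I*pi/5)   exp(-4*I*pi/5)  exp(-2*I*pi/5)
  chi_2          1             exp(4*I*pi/5)   exp(-2*I*pi/5)  exp(2*I*pi/5)   exp(-4*I*pi/5)
  chi_3          1             exp(-4*I*pi/5)  exp(2*I*pi/5)   exp(-2*I*pi/5)  exp(4*I*pi/5) 
  chi_4          1             exp(-2*I*pi/5)  exp(-4*I*pi/5)  exp(4*I*pi/5)   exp(2*I*pi/5) 

Spot check: chi_4(1) = zeta_5^(4*1) = zeta_5^4 = exp(-2*I*pi/5).

Details: Z/5Z is abelian, so all 5 irreducible complex representations are 1-dimensional. They are given by chi_k(m) = zeta_5^(k*m) for k = 0,...,4. Row orthogonality: sum_m chi_k(m) conj(chi_l(m)) = 5 * [k = l].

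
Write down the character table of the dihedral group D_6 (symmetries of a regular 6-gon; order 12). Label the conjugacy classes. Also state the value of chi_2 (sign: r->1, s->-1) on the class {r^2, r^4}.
Conjugacy classes: {e} of size 1, {r^3} of size 1, {r^1, r^5} of size 2, {r^2, r^4} of size 2, {s, sr^2, ...} of size 3, {sr, sr^3, ...} of size 3.
Character table:
  irrep \ class              {e} (size 1)  {r^3} (size 1)  {r^1, r^5} (size 2)  {r^2, r^4} (size 2)  {s, sr^2, ...} (size 3)  {sr, sr^3, ...} (size 3)
  chi_1 (triv)               1             1               1                    1                    1                        1                       
  chi_2 (sign: r->1, s->-1)  1             1               1                    1                    -1                       -1                      
  chi_3 (r->-1, s->1)        1             -1              -1                   1                    1                        -1                      
  chi_4 (r->-1, s->-1)       1             -1              -1                   1                    -1                       1                       
  chi_5 (2d, j=1)            2             -2              1                    -1                   0                        0                       
  chi_6 (2d, j=2)            2             2               -1                   -1                   0                        0                       

Spot check: chi_2 (sign: r->1, s->-1) on {r^2, r^4} = 1.

Explanation: D_6 has order 2*6 = 12 with 6 conjugacy classes, hence 6 irreducibles. Sum of squared dims 1 + 1 + 1 + 1 + 4 + 4 = 12 = |G|. Linear characters come from the abelianisation; the 2-dimensional irreps have character r^k -> 2*cos(2*pi*j*k/6), reflections -> 0.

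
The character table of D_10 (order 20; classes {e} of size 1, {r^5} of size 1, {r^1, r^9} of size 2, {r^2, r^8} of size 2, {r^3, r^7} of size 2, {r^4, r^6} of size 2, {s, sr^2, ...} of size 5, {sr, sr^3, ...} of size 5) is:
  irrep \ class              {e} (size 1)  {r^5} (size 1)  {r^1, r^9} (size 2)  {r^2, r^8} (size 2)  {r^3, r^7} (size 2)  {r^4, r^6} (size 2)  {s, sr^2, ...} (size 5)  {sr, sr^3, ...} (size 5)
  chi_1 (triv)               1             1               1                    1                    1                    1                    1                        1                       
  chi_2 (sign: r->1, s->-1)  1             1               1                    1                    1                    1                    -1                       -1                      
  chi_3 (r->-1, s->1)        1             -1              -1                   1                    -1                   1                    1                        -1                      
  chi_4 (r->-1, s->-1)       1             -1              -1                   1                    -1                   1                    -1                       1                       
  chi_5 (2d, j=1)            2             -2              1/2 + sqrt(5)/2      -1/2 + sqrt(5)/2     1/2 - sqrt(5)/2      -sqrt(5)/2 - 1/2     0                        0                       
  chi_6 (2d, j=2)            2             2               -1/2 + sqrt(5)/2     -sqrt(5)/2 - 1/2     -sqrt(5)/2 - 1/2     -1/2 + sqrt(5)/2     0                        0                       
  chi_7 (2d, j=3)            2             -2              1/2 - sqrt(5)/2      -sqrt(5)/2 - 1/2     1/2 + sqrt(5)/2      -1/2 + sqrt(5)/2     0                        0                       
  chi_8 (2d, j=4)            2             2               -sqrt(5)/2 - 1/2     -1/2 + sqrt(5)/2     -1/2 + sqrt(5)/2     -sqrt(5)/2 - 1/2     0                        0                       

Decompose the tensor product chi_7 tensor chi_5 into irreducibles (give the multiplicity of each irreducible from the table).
chi_7 tensor chi_5 = chi_6 + chi_8 (all other irreducibles have multiplicity 0).

Justification: The character of a tensor product is the pointwise product (chi_7 * chi_5)(C) = chi_7(C) * chi_5(C):
  {e}: (2)*(2), {r^5}: (-2)*(-2), {r^1, r^9}: (1/2 - sqrt(5)/2)*(1/2 + sqrt(5)/2), {r^2, r^8}: (-sqrt(5)/2 - 1/2)*(-1/2 + sqrt(5)/2), {r^3, r^7}: (1/2 + sqrt(5)/2)*(1/2 - sqrt(5)/2), {r^4, r^6}: (-1/2 + sqrt(5)/2)*(-sqrt(5)/2 - 1/2), {s, sr^2, ...}: (0)*(0), {sr, sr^3, ...}: (0)*(0)
so (chi_7 * chi_5) takes values
  {e} -> 4, {r^5} -> 4, {r^1, r^9} -> -1, {r^2, r^8} -> -1, {r^3, r^7} -> -1, {r^4, r^6} -> -1, {s, sr^2, ...} -> 0, {sr, sr^3, ...} -> 0.
Now take the inner product of this character with each irreducible chi from the table, <chi_7*chi_5, chi> = (1/20) sum_C |C| (chi_7*chi_5)(C) conj(chi(C)):
  <chi_7*chi_5, chi_1> = (1/20)[1*(4)*conj(1) + 1*(4)*conj(1) + 2*(-1)*conj(1) + 2*(-1)*conj(1) + 2*(-1)*conj(1) + 2*(-1)*conj(1) + 5*(0)*conj(1) + 5*(0)*conj(1)]
      = (1/20)[(4) + (4) + (-2) + (-2) + (-2) + (-2) + (0) + (0)] = 0/20 = 0
  <chi_7*chi_5, chi_2> = (1/20)[1*(4)*conj(1) + 1*(4)*conj(1) + 2*(-1)*conj(1) + 2*(-1)*conj(1) + 2*(-1)*conj(1) + 2*(-1)*conj(1) + 5*(0)*conj(-1) + 5*(0)*conj(-1)]
      = (1/20)[(4) + (4) + (-2) + (-2) + (-2) + (-2) + (0) + (0)] = 0/20 = 0
  <chi_7*chi_5, chi_3> = (1/20)[1*(4)*conj(1) + 1*(4)*conj(-1) + 2*(-1)*conj(-1) + 2*(-1)*conj(1) + 2*(-1)*conj(-1) + 2*(-1)*conj(1) + 5*(0)*conj(1) + 5*(0)*conj(-1)]
      = (1/20)[(4) + (-4) + (2) + (-2) + (2) + (-2) + (0) + (0)] = 0/20 = 0
  <chi_7*chi_5, chi_4> = (1/20)[1*(4)*conj(1) + 1*(4)*conj(-1) + 2*(-1)*conj(-1) + 2*(-1)*conj(1) + 2*(-1)*conj(-1) + 2*(-1)*conj(1) + 5*(0)*conj(-1) + 5*(0)*conj(1)]
      = (1/20)[(4) + (-4) + (2) + (-2) + (2) + (-2) + (0) + (0)] = 0/20 = 0
  <chi_7*chi_5, chi_5> = (1/20)[1*(4)*conj(2) + 1*(4)*conj(-2) + 2*(-1)*conj(1/2 + sqrt(5)/2) + 2*(-1)*conj(-1/2 + sqrt(5)/2) + 2*(-1)*conj(1/2 - sqrt(5)/2) + 2*(-1)*conj(-sqrt(5)/2 - 1/2) + 5*(0)*conj(0) + 5*(0)*conj(0)]
      = (1/20)[(8) + (-8) + (-sqrt(5) - 1) + (1 - sqrt(5)) + (-1 + sqrt(5)) + (1 + sqrt(5)) + (0) + (0)] = 0/20 = 0
  <chi_7*chi_5, chi_6> = (1/20)[1*(4)*conj(2) + 1*(4)*conj(2) + 2*(-1)*conj(-1/2 + sqrt(5)/2) + 2*(-1)*conj(-sqrt(5)/2 - 1/2) + 2*(-1)*conj(-sqrt(5)/2 - 1/2) + 2*(-1)*conj(-1/2 + sqrt(5)/2) + 5*(0)*conj(0) + 5*(0)*conj(0)]
      = (1/20)[(8) + (8) + (1 - sqrt(5)) + (1 + sqrt(5)) + (1 + sqrt(5)) + (1 - sqrt(5)) + (0) + (0)] = 20/20 = 1
  <chi_7*chi_5, chi_7> = (1/20)[1*(4)*conj(2) + 1*(4)*conj(-2) + 2*(-1)*conj(1/2 - sqrt(5)/2) + 2*(-1)*conj(-sqrt(5)/2 - 1/2) + 2*(-1)*conj(1/2 + sqrt(5)/2) + 2*(-1)*conj(-1/2 + sqrt(5)/2) + 5*(0)*conj(0) + 5*(0)*conj(0)]
      = (1/20)[(8) + (-8) + (-1 + sqrt(5)) + (1 + sqrt(5)) + (-sqrt(5) - 1) + (1 - sqrt(5)) + (0) + (0)] = 0/20 = 0
  <chi_7*chi_5, chi_8> = (1/20)[1*(4)*conj(2) + 1*(4)*conj(2) + 2*(-1)*conj(-sqrt(5)/2 - 1/2) + 2*(-1)*conj(-1/2 + sqrt(5)/2) + 2*(-1)*conj(-1/2 + sqrt(5)/2) + 2*(-1)*conj(-sqrt(5)/2 - 1/2) + 5*(0)*conj(0) + 5*(0)*conj(0)]
      = (1/20)[(8) + (8) + (1 + sqrt(5)) + (1 - sqrt(5)) + (1 - sqrt(5)) + (1 + sqrt(5)) + (0) + (0)] = 20/20 = 1
Hence the multiplicities are chi_6: 1, chi_8: 1. Dimension check: dim(chi_7)*dim(chi_5) = 2*2 = 4 and sum (mult * dim) = 1*2 + 1*2 = 4.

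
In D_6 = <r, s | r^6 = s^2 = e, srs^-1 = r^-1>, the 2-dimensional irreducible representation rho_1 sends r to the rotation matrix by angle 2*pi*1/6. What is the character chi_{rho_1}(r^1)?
chi_{rho_1}(r^1) = 2*cos(2*pi*1*1/6) = 1

Argument: rho_1(r^1) is rotation by angle 2*pi*1*1/6, whose trace is 2*cos(2*pi*1*1/6) = 1.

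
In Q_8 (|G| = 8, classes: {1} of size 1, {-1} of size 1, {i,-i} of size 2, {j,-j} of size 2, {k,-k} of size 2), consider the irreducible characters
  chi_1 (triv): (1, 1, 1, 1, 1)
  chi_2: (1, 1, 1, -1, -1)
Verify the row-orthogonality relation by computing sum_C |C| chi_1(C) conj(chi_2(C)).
Sum = 0; so <chi_1, chi_2> = 0 (distinct irreducibles are orthogonal).

Working: Compute term by term over conjugacy classes (|C| * chi_1(C) * conj(chi_2(C))):
  1*(1)*conj(1) + 1*(1)*conj(1) + 2*(1)*conj(1) + 2*(1)*conj(-1) + 2*(1)*conj(-1)
  = (1) + (1) + (2) + (-2) + (-2)
  = 0.
Dividing by |G| = 8 gives 0/8 = 0, matching the row-orthogonality relation <chi_1, chi_2> = [chi_1 = chi_2].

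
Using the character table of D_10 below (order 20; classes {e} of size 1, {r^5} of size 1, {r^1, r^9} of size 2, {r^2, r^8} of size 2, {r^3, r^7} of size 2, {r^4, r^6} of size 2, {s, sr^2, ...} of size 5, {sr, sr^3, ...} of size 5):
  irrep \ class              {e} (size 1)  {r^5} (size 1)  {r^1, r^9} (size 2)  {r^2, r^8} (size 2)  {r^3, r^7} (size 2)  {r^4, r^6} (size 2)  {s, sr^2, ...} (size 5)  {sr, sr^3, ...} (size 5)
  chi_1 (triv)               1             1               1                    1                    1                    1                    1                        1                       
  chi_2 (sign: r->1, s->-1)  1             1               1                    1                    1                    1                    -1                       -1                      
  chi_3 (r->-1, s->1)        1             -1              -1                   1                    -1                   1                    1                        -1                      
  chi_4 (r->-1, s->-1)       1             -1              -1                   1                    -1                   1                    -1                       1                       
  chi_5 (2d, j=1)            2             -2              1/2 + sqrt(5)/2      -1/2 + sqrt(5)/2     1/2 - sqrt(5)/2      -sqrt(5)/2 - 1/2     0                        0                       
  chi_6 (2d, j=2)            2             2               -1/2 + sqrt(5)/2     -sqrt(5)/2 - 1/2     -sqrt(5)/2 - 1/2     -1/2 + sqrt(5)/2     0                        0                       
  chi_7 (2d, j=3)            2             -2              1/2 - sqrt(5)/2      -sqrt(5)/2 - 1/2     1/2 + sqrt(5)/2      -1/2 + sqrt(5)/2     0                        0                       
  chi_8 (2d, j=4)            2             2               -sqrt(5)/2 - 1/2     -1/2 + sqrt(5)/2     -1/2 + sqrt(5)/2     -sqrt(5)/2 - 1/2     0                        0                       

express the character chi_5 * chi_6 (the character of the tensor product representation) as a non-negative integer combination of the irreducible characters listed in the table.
chi_5 tensor chi_6 = chi_5 + chi_7 (all other irreducibles have multiplicity 0).

Explanation: The character of a tensor product is the pointwise product (chi_5 * chi_6)(C) = chi_5(C) * chi_6(C):
  {e}: (2)*(2), {r^5}: (-2)*(2), {r^1, r^9}: (1/2 + sqrt(5)/2)*(-1/2 + sqrt(5)/2), {r^2, r^8}: (-1/2 + sqrt(5)/2)*(-sqrt(5)/2 - 1/2), {r^3, r^7}: (1/2 - sqrt(5)/2)*(-sqrt(5)/2 - 1/2), {r^4, r^6}: (-sqrt(5)/2 - 1/2)*(-1/2 + sqrt(5)/2), {s, sr^2, ...}: (0)*(0), {sr, sr^3, ...}: (0)*(0)
so (chi_5 * chi_6) takes values
  {e} -> 4, {r^5} -> -4, {r^1, r^9} -> 1, {r^2, r^8} -> -1, {r^3, r^7} -> 1, {r^4, r^6} -> -1, {s, sr^2, ...} -> 0, {sr, sr^3, ...} -> 0.
Now take the inner product of this character with each irreducible chi from the table, <chi_5*chi_6, chi> = (1/20) sum_C |C| (chi_5*chi_6)(C) conj(chi(C)):
  <chi_5*chi_6, chi_1> = (1/20)[1*(4)*conj(1) + 1*(-4)*conj(1) + 2*(1)*conj(1) + 2*(-1)*conj(1) + 2*(1)*conj(1) + 2*(-1)*conj(1) + 5*(0)*conj(1) + 5*(0)*conj(1)]
      = (1/20)[(4) + (-4) + (2) + (-2) + (2) + (-2) + (0) + (0)] = 0/20 = 0
  <chi_5*chi_6, chi_2> = (1/20)[1*(4)*conj(1) + 1*(-4)*conj(1) + 2*(1)*conj(1) + 2*(-1)*conj(1) + 2*(1)*conj(1) + 2*(-1)*conj(1) + 5*(0)*conj(-1) + 5*(0)*conj(-1)]
      = (1/20)[(4) + (-4) + (2) + (-2) + (2) + (-2) + (0) + (0)] = 0/20 = 0
  <chi_5*chi_6, chi_3> = (1/20)[1*(4)*conj(1) + 1*(-4)*conj(-1) + 2*(1)*conj(-1) + 2*(-1)*conj(1) + 2*(1)*conj(-1) + 2*(-1)*conj(1) + 5*(0)*conj(1) + 5*(0)*conj(-1)]
      = (1/20)[(4) + (4) + (-2) + (-2) + (-2) + (-2) + (0) + (0)] = 0/20 = 0
  <chi_5*chi_6, chi_4> = (1/20)[1*(4)*conj(1) + 1*(-4)*conj(-1) + 2*(1)*conj(-1) + 2*(-1)*conj(1) + 2*(1)*conj(-1) + 2*(-1)*conj(1) + 5*(0)*conj(-1) + 5*(0)*conj(1)]
      = (1/20)[(4) + (4) + (-2) + (-2) + (-2) + (-2) + (0) + (0)] = 0/20 = 0
  <chi_5*chi_6, chi_5> = (1/20)[1*(4)*conj(2) + 1*(-4)*conj(-2) + 2*(1)*conj(1/2 + sqrt(5)/2) + 2*(-1)*conj(-1/2 + sqrt(5)/2) + 2*(1)*conj(1/2 - sqrt(5)/2) + 2*(-1)*conj(-sqrt(5)/2 - 1/2) + 5*(0)*conj(0) + 5*(0)*conj(0)]
      = (1/20)[(8) + (8) + (1 + sqrt(5)) + (1 - sqrt(5)) + (1 - sqrt(5)) + (1 + sqrt(5)) + (0) + (0)] = 20/20 = 1
  <chi_5*chi_6, chi_6> = (1/20)[1*(4)*conj(2) + 1*(-4)*conj(2) + 2*(1)*conj(-1/2 + sqrt(5)/2) + 2*(-1)*conj(-sqrt(5)/2 - 1/2) + 2*(1)*conj(-sqrt(5)/2 - 1/2) + 2*(-1)*conj(-1/2 + sqrt(5)/2) + 5*(0)*conj(0) + 5*(0)*conj(0)]
      = (1/20)[(8) + (-8) + (-1 + sqrt(5)) + (1 + sqrt(5)) + (-sqrt(5) - 1) + (1 - sqrt(5)) + (0) + (0)] = 0/20 = 0
  <chi_5*chi_6, chi_7> = (1/20)[1*(4)*conj(2) + 1*(-4)*conj(-2) + 2*(1)*conj(1/2 - sqrt(5)/2) + 2*(-1)*conj(-sqrt(5)/2 - 1/2) + 2*(1)*conj(1/2 + sqrt(5)/2) + 2*(-1)*conj(-1/2 + sqrt(5)/2) + 5*(0)*conj(0) + 5*(0)*conj(0)]
      = (1/20)[(8) + (8) + (1 - sqrt(5)) + (1 + sqrt(5)) + (1 + sqrt(5)) + (1 - sqrt(5)) + (0) + (0)] = 20/20 = 1
  <chi_5*chi_6, chi_8> = (1/20)[1*(4)*conj(2) + 1*(-4)*conj(2) + 2*(1)*conj(-sqrt(5)/2 - 1/2) + 2*(-1)*conj(-1/2 + sqrt(5)/2) + 2*(1)*conj(-1/2 + sqrt(5)/2) + 2*(-1)*conj(-sqrt(5)/2 - 1/2) + 5*(0)*conj(0) + 5*(0)*conj(0)]
      = (1/20)[(8) + (-8) + (-sqrt(5) - 1) + (1 - sqrt(5)) + (-1 + sqrt(5)) + (1 + sqrt(5)) + (0) + (0)] = 0/20 = 0
Hence the multiplicities are chi_5: 1, chi_7: 1. Dimension check: dim(chi_5)*dim(chi_6) = 2*2 = 4 and sum (mult * dim) = 1*2 + 1*2 = 4.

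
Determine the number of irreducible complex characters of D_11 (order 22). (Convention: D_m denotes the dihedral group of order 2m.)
7

Details: The number of irreducible complex representations of a finite group equals its number of conjugacy classes. D_11 has 7 conjugacy classes ((n+3)/2 for n odd), so D_11 (order 22) has exactly 7 irreducible complex representations.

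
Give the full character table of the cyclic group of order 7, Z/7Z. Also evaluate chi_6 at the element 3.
Character table of Z/7Z (irreps indexed chi_0,...,chi_6 with chi_k(m) = zeta_7^(k*m), zeta_7 = exp(2*pi*i/7)):
  irrep \ class  {0} (size 1)  {1} (size 1)    {2} (size 1)    {3} (size 1)    {4} (size 1)    {5} (size 1)    {6} (size 1)  
  chi_0          1             1               1               1               1               1               1             
  chi_1          1             exp(2*I*pi/7)   exp(4*I*pi/7)   exp(6*I*pi/7)   exp(-6*I*pi/7)  exp(-4*I*pi/7)  exp(-2*I*pi/7)
  chi_2          1             exp(4*I*pi/7)   exp(-6*I*pi/7)  exp(-2*I*pi/7)  exp(2*I*pi/7)   exp(6*I*pi/7)   exp(-4*I*pi/7)
  chi_3          1             exp(6*I*pi/7)   exp(-2*I*pi/7)  exp(4*I*pi/7)   exp(-4*I*pi/7)  exp(2*I*pi/7)   exp(-6*I*pi/7)
  chi_4          1             exp(-6*I*pi/7)  exp(2*I*pi/7)   exp(-4*I*pi/7)  exp(4*I*pi/7)   exp(-2*I*pi/7)  exp(6*I*pi/7) 
  chi_5          1             exp(-4*I*pi/7)  exp(6*I*pi/7)   exp(2*I*pi/7)   exp(-2*I*pi/7)  exp(-6*I*pi/7)  exp(4*I*pi/7) 
  chi_6          1             exp(-2*I*pi/7)  exp(-4*I*pi/7)  exp(-6*I*pi/7)  exp(6*I*pi/7)   exp(4*I*pi/7)   exp(2*I*pi/7) 

Spot check: chi_6(3) = zeta_7^(6*3) = zeta_7^18 = exp(-6*I*pi/7).

Working: Z/7Z is abelian, so all 7 irreducible complex representations are 1-dimensional. They are given by chi_k(m) = zeta_7^(k*m) for k = 0,...,6. Row orthogonality: sum_m chi_k(m) conj(chi_l(m)) = 7 * [k = l].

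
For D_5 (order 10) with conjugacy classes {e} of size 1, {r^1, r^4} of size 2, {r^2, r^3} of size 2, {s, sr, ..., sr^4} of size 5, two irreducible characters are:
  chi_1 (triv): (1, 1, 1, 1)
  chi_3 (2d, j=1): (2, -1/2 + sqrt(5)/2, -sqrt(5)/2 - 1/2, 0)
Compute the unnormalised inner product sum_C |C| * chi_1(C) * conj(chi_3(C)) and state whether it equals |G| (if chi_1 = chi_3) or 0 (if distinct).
Sum = 0; so <chi_1, chi_3> = 0 (distinct irreducibles are orthogonal).

Working: Compute term by term over conjugacy classes (|C| * chi_1(C) * conj(chi_3(C))):
  1*(1)*conj(2) + 2*(1)*conj(-1/2 + sqrt(5)/2) + 2*(1)*conj(-sqrt(5)/2 - 1/2) + 5*(1)*conj(0)
  = (2) + (-1 + sqrt(5)) + (-sqrt(5) - 1) + (0)
  = 0.
Dividing by |G| = 10 gives 0/10 = 0, matching the row-orthogonality relation <chi_1, chi_3> = [chi_1 = chi_3].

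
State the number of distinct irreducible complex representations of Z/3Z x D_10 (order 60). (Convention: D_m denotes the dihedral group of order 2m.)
24

Explanation: The number of irreducible complex representations of a finite group equals its number of conjugacy classes. For a direct product, #classes(G x H) = #classes(G) * #classes(H). Z/3Z has 3 classes (abelian), D_10 has 8 classes, so 3 * 8 = 24, so Z/3Z x D_10 (order 60) has exactly 24 irreducible complex representations.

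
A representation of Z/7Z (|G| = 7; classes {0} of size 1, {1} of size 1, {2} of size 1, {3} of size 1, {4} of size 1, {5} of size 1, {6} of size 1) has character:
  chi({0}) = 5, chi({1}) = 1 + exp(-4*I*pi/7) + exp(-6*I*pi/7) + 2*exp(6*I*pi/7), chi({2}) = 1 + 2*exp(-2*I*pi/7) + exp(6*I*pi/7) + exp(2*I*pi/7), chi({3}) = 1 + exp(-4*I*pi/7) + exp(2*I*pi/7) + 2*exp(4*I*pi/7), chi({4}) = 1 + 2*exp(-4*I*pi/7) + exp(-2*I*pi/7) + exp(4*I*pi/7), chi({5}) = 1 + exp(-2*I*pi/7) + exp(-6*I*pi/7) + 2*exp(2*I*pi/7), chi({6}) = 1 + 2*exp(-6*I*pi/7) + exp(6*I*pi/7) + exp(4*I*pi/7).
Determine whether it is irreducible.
Not irreducible (reducible): <chi, chi> = 7 > 1.

Derivation: <chi, chi> = (1/|G|) sum_C |C| * |chi(C)|^2 = (1/7)[1*|5|^2 + 1*|1 + exp(-4*I*pi/7) + exp(-6*I*pi/7) + 2*exp(6*I*pi/7)|^2 + 1*|1 + 2*exp(-2*I*pi/7) + exp(6*I*pi/7) + exp(2*I*pi/7)|^2 + 1*|1 + exp(-4*I*pi/7) + exp(2*I*pi/7) + 2*exp(4*I*pi/7)|^2 + 1*|1 + 2*exp(-4*I*pi/7) + exp(-2*I*pi/7) + exp(4*I*pi/7)|^2 + 1*|1 + exp(-2*I*pi/7) + exp(-6*I*pi/7) + 2*exp(2*I*pi/7)|^2 + 1*|1 + 2*exp(-6*I*pi/7) + exp(6*I*pi/7) + exp(4*I*pi/7)|^2]
  = (1/7)[(25) + (4) + (4) + (4) + (4) + (4) + (4)] = 49/7 = 7.
(Exp terms are combined using exp(i*s)*conj(exp(i*t)) = exp(i*(s-t)), and sums of them are collapsed using the identity that for every m > 1 the m distinct m-th roots of unity sum to 0, e.g. 1 + exp(2*I*pi/3) + exp(-2*I*pi/3) = 0.)
A character is irreducible iff <chi, chi> = 1, so this representation is reducible.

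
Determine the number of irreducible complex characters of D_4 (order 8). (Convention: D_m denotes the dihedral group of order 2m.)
5

Solution. The number of irreducible complex representations of a finite group equals its number of conjugacy classes. D_4 has 5 conjugacy classes (n/2 + 3 for n even), so D_4 (order 8) has exactly 5 irreducible complex representations.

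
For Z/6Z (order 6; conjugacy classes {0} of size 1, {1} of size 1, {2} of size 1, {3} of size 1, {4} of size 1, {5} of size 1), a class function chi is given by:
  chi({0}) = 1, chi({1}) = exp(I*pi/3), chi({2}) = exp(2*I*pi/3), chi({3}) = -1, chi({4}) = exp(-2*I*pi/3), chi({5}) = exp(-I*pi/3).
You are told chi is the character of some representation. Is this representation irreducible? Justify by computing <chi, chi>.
Irreducible: <chi, chi> = 1.

Details: <chi, chi> = (1/|G|) sum_C |C| * |chi(C)|^2 = (1/6)[1*|1|^2 + 1*|exp(I*pi/3)|^2 + 1*|exp(2*I*pi/3)|^2 + 1*|-1|^2 + 1*|exp(-2*I*pi/3)|^2 + 1*|exp(-I*pi/3)|^2]
  = (1/6)[(1) + (1) + (1) + (1) + (1) + (1)] = 6/6 = 1.
(Exp terms are combined using exp(i*s)*conj(exp(i*t)) = exp(i*(s-t)), and sums of them are collapsed using the identity that for every m > 1 the m distinct m-th roots of unity sum to 0, e.g. 1 + exp(2*I*pi/3) + exp(-2*I*pi/3) = 0.)
A character is irreducible iff <chi, chi> = 1, so this representation is irreducible.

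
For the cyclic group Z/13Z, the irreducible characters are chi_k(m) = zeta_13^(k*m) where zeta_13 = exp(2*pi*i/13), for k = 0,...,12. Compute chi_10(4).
chi_10(4) = zeta_13^40 = exp(2*I*pi/13)

Solution. chi_10(4) = zeta_13^(10*4) = zeta_13^40. Since zeta_13^13 = 1, this equals zeta_13^1 = exp(2*pi*i*1/13) = exp(2*I*pi/13).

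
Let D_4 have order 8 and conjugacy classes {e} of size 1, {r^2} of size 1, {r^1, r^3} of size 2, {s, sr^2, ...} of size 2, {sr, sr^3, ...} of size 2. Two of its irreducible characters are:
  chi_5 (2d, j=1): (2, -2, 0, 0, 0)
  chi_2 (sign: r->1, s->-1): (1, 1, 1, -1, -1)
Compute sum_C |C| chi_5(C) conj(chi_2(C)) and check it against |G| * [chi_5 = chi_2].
Sum = 0; so <chi_5, chi_2> = 0 (distinct irreducibles are orthogonal).

Proof sketch: Compute term by term over conjugacy classes (|C| * chi_5(C) * conj(chi_2(C))):
  1*(2)*conj(1) + 1*(-2)*conj(1) + 2*(0)*conj(1) + 2*(0)*conj(-1) + 2*(0)*conj(-1)
  = (2) + (-2) + (0) + (0) + (0)
  = 0.
Dividing by |G| = 8 gives 0/8 = 0, matching the row-orthogonality relation <chi_5, chi_2> = [chi_5 = chi_2].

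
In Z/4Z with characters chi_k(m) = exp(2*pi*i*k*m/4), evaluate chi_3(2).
chi_3(2) = zeta_4^6 = -1

Solution. chi_3(2) = zeta_4^(3*2) = zeta_4^6. Since zeta_4^4 = 1, this equals zeta_4^2 = exp(2*pi*i*2/4) = -1.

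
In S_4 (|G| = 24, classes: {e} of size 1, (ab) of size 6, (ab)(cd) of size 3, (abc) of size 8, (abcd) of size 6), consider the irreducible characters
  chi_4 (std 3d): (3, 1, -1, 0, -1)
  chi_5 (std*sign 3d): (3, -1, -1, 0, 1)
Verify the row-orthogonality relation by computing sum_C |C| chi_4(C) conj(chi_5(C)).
Sum = 0; so <chi_4, chi_5> = 0 (distinct irreducibles are orthogonal).

Compute term by term over conjugacy classes (|C| * chi_4(C) * conj(chi_5(C))):
  1*(3)*conj(3) + 6*(1)*conj(-1) + 3*(-1)*conj(-1) + 8*(0)*conj(0) + 6*(-1)*conj(1)
  = (9) + (-6) + (3) + (0) + (-6)
  = 0.
Dividing by |G| = 24 gives 0/24 = 0, matching the row-orthogonality relation <chi_4, chi_5> = [chi_4 = chi_5].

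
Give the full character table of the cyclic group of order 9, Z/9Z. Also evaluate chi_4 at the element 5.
Character table of Z/9Z (irreps indexed chi_0,...,chi_8 with chi_k(m) = zeta_9^(k*m), zeta_9 = exp(2*pi*i/9)):
  irrep \ class  {0} (size 1)  {1} (size 1)    {2} (size 1)    {3} (size 1)    {4} (size 1)    {5} (size 1)    {6} (size 1)    {7} (size 1)    {8} (size 1)  
  chi_0          1             1               1               1               1               1               1               1               1             
  chi_1          1             exp(2*I*pi/9)   exp(4*I*pi/9)   exp(2*I*pi/3)   exp(8*I*pi/9)   exp(-8*I*pi/9)  exp(-2*I*pi/3)  exp(-4*I*pi/9)  exp(-2*I*pi/9)
  chi_2          1             exp(4*I*pi/9)   exp(8*I*pi/9)   exp(-2*I*pi/3)  exp(-2*I*pi/9)  exp(2*I*pi/9)   exp(2*I*pi/3)   exp(-8*I*pi/9)  exp(-4*I*pi/9)
  chi_3          1             exp(2*I*pi/3)   exp(-2*I*pi/3)  1               exp(2*I*pi/3)   exp(-2*I*pi/3)  1               exp(2*I*pi/3)   exp(-2*I*pi/3)
  chi_4          1             exp(8*I*pi/9)   exp(-2*I*pi/9)  exp(2*I*pi/3)   exp(-4*I*pi/9)  exp(4*I*pi/9)   exp(-2*I*pi/3)  exp(2*I*pi/9)   exp(-8*I*pi/9)
  chi_5          1             exp(-8*I*pi/9)  exp(2*I*pi/9)   exp(-2*I*pi/3)  exp(4*I*pi/9)   exp(-4*I*pi/9)  exp(2*I*pi/3)   exp(-2*I*pi/9)  exp(8*I*pi/9) 
  chi_6          1             exp(-2*I*pi/3)  exp(2*I*pi/3)   1               exp(-2*I*pi/3)  exp(2*I*pi/3)   1               exp(-2*I*pi/3)  exp(2*I*pi/3) 
  chi_7          1             exp(-4*I*pi/9)  exp(-8*I*pi/9)  exp(2*I*pi/3)   exp(2*I*pi/9)   exp(-2*I*pi/9)  exp(-2*I*pi/3)  exp(8*I*pi/9)   exp(4*I*pi/9) 
  chi_8          1             exp(-2*I*pi/9)  exp(-4*I*pi/9)  exp(-2*I*pi/3)  exp(-8*I*pi/9)  exp(8*I*pi/9)   exp(2*I*pi/3)   exp(4*I*pi/9)   exp(2*I*pi/9) 

Spot check: chi_4(5) = zeta_9^(4*5) = zeta_9^20 = exp(4*I*pi/9).

Z/9Z is abelian, so all 9 irreducible complex representations are 1-dimensional. They are given by chi_k(m) = zeta_9^(k*m) for k = 0,...,8. Row orthogonality: sum_m chi_k(m) conj(chi_l(m)) = 9 * [k = l].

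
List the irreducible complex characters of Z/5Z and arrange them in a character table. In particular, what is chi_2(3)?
Character table of Z/5Z (irreps indexed chi_0,...,chi_4 with chi_k(m) = zeta_5^(k*m), zeta_5 = exp(2*pi*i/5)):
  irrep \ class  {0} (size 1)  {1} (size 1)    {2} (size 1)    {3} (size 1)    {4} (size 1)  
  chi_0          1             1               1               1               1             
  chi_1          1             exp(2*I*pi/5)   exp(4*I*pi/5)   exp(-4*I*pi/5)  exp(-2*I*pi/5)
  chi_2          1             exp(4*I*pi/5)   exp(-2*I*pi/5)  exp(2*I*pi/5)   exp(-4*I*pi/5)
  chi_3          1             exp(-4*I*pi/5)  exp(2*I*pi/5)   exp(-2*I*pi/5)  exp(4*I*pi/5) 
  chi_4          1             exp(-2*I*pi/5)  exp(-4*I*pi/5)  exp(4*I*pi/5)   exp(2*I*pi/5) 

Spot check: chi_2(3) = zeta_5^(2*3) = zeta_5^6 = exp(2*I*pi/5).

Argument: Z/5Z is abelian, so all 5 irreducible complex representations are 1-dimensional. They are given by chi_k(m) = zeta_5^(k*m) for k = 0,...,4. Row orthogonality: sum_m chi_k(m) conj(chi_l(m)) = 5 * [k = l].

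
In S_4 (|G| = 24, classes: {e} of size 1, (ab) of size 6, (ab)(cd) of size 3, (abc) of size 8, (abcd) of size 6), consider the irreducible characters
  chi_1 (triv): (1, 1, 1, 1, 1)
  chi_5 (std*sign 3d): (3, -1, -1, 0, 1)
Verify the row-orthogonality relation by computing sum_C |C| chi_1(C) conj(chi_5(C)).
Sum = 0; so <chi_1, chi_5> = 0 (distinct irreducibles are orthogonal).

Argument: Compute term by term over conjugacy classes (|C| * chi_1(C) * conj(chi_5(C))):
  1*(1)*conj(3) + 6*(1)*conj(-1) + 3*(1)*conj(-1) + 8*(1)*conj(0) + 6*(1)*conj(1)
  = (3) + (-6) + (-3) + (0) + (6)
  = 0.
Dividing by |G| = 24 gives 0/24 = 0, matching the row-orthogonality relation <chi_1, chi_5> = [chi_1 = chi_5].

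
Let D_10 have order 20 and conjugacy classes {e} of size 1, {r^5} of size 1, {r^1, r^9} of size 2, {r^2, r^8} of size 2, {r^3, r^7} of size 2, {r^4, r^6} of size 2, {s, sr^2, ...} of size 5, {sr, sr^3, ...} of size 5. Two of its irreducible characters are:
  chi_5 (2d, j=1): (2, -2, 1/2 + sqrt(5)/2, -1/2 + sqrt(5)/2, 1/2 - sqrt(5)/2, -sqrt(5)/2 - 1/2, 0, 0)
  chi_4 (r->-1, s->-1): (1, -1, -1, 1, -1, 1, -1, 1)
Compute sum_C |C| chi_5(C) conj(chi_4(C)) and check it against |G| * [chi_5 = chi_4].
Sum = 0; so <chi_5, chi_4> = 0 (distinct irreducibles are orthogonal).

Derivation: Compute term by term over conjugacy classes (|C| * chi_5(C) * conj(chi_4(C))):
  1*(2)*conj(1) + 1*(-2)*conj(-1) + 2*(1/2 + sqrt(5)/2)*conj(-1) + 2*(-1/2 + sqrt(5)/2)*conj(1) + 2*(1/2 - sqrt(5)/2)*conj(-1) + 2*(-sqrt(5)/2 - 1/2)*conj(1) + 5*(0)*conj(-1) + 5*(0)*conj(1)
  = (2) + (2) + (-sqrt(5) - 1) + (-1 + sqrt(5)) + (-1 + sqrt(5)) + (-sqrt(5) - 1) + (0) + (0)
  = 0.
Dividing by |G| = 20 gives 0/20 = 0, matching the row-orthogonality relation <chi_5, chi_4> = [chi_5 = chi_4].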